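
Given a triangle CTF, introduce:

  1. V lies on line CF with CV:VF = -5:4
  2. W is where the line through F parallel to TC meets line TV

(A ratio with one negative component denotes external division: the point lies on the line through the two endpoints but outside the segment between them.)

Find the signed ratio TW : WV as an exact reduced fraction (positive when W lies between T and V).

Work in coordinates with C = (0, 0), T = (1, 0), F = (0, 1).
1. V lies on line CF with CV:VF = -5:4 ⇒ V = (0, 5)
2. W is where the line through F parallel to TC meets line TV ⇒ W = (4/5, 1)
W = T + t·(V−T) with t = 1/5, so TW:WV = t:(1−t) = 1/5:4/5

TW:WV = 1/4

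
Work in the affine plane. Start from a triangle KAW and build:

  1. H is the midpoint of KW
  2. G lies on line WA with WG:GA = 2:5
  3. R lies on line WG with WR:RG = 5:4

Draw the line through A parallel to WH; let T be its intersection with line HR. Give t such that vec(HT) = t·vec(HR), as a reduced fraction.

Work in coordinates with K = (0, 0), A = (1, 0), W = (0, 1).
1. H is the midpoint of KW ⇒ H = (0, 1/2)
2. G lies on line WA with WG:GA = 2:5 ⇒ G = (2/7, 5/7)
3. R lies on line WG with WR:RG = 5:4 ⇒ R = (10/63, 53/63)
through A parallel to WH: direction (0, -1/2); meets HR at T = (1, 53/20)
T = H + t·(R−H) with t = 63/10

t = 63/10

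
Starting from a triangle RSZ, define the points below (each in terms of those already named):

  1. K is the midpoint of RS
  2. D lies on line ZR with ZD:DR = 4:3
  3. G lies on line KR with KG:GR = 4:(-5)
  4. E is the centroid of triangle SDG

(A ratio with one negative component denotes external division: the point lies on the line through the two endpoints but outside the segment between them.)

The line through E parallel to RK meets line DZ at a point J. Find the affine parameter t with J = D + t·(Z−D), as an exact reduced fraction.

Set R = (0, 0), S = (1, 0), Z = (0, 1); any affine frame gives the same invariant.
1. K is the midpoint of RS ⇒ K = (1/2, 0)
2. D lies on line ZR with ZD:DR = 4:3 ⇒ D = (0, 3/7)
3. G lies on line KR with KG:GR = 4:(-5) ⇒ G = (5/2, 0)
4. E is the centroid of triangle SDG ⇒ E = (7/6, 1/7)
through E parallel to RK: direction (1/2, 0); meets DZ at J = (0, 1/7)
J = D + t·(Z−D) with t = -1/2

t = -1/2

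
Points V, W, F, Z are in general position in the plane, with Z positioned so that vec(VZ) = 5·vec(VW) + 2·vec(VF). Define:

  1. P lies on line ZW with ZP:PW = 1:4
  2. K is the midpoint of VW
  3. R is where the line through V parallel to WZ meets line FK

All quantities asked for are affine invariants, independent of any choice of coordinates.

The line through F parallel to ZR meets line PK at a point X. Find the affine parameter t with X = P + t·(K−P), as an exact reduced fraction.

Set V = (0, 0), W = (1, 0), F = (0, 1), Z = (5, 2); any affine frame gives the same invariant.
1. P lies on line ZW with ZP:PW = 1:4 ⇒ P = (21/5, 8/5)
2. K is the midpoint of VW ⇒ K = (1/2, 0)
3. R is where the line through V parallel to WZ meets line FK ⇒ R = (2/5, 1/5)
through F parallel to ZR: direction (-23/5, -9/5); meets PK at X = (207/7, 88/7)
X = P + t·(K−P) with t = -48/7

t = -48/7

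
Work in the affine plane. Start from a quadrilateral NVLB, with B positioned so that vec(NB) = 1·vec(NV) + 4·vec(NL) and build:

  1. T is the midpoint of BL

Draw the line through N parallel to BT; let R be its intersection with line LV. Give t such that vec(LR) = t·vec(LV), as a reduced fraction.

t = 1/4

Assign N = (0, 0), V = (1, 0), L = (0, 1), B = (1, 4) — the answer is frame-independent, so this choice is without loss of generality.
1. T is the midpoint of BL ⇒ T = (1/2, 5/2)
through N parallel to BT: direction (-1/2, -3/2); meets LV at R = (1/4, 3/4)
R = L + t·(V−L) with t = 1/4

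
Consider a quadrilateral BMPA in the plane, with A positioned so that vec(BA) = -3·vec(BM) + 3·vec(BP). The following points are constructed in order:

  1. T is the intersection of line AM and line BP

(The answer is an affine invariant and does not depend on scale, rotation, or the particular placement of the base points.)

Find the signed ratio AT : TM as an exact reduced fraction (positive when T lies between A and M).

AT:TM = 3

Assign B = (0, 0), M = (1, 0), P = (0, 1), A = (-3, 3) — the answer is frame-independent, so this choice is without loss of generality.
1. T is the intersection of line AM and line BP ⇒ T = (0, 3/4)
T = A + t·(M−A) with t = 3/4, so AT:TM = t:(1−t) = 3/4:1/4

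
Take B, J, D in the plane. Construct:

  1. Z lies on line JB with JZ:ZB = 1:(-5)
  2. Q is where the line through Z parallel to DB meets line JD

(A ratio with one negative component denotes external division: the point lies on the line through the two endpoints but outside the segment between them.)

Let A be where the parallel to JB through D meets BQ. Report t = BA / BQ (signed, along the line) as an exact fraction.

Set B = (0, 0), J = (1, 0), D = (0, 1); any affine frame gives the same invariant.
1. Z lies on line JB with JZ:ZB = 1:(-5) ⇒ Z = (5/4, 0)
2. Q is where the line through Z parallel to DB meets line JD ⇒ Q = (5/4, -1/4)
through D parallel to JB: direction (-1, 0); meets BQ at A = (-5, 1)
A = B + t·(Q−B) with t = -4

t = -4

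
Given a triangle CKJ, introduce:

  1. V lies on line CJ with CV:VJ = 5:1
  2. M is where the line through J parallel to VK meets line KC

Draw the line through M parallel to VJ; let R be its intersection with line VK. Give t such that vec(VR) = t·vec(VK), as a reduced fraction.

Assign C = (0, 0), K = (1, 0), J = (0, 1) — the answer is frame-independent, so this choice is without loss of generality.
1. V lies on line CJ with CV:VJ = 5:1 ⇒ V = (0, 5/6)
2. M is where the line through J parallel to VK meets line KC ⇒ M = (6/5, 0)
through M parallel to VJ: direction (0, 1/6); meets VK at R = (6/5, -1/6)
R = V + t·(K−V) with t = 6/5

t = 6/5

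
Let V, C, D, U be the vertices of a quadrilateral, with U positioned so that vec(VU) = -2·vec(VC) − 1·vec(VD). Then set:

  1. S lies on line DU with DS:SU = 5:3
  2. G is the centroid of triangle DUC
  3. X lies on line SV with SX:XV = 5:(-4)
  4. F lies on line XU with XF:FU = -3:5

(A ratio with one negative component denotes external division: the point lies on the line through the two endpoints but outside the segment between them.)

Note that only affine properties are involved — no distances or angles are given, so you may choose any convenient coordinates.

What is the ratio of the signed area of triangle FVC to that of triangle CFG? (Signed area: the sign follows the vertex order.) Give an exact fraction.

Choose coordinates V = (0, 0), C = (1, 0), D = (0, 1), U = (-2, -1).
1. S lies on line DU with DS:SU = 5:3 ⇒ S = (-5/4, -1/4)
2. G is the centroid of triangle DUC ⇒ G = (-1/3, 0)
3. X lies on line SV with SX:XV = 5:(-4) ⇒ X = (5, 1)
4. F lies on line XU with XF:FU = -3:5 ⇒ F = (31/2, 4)
2·[FVC] = 4, 2·[CFG] = 16/3
[FVC]:[CFG] = 4:16/3 = 3/4

[FVC]:[CFG] = 3/4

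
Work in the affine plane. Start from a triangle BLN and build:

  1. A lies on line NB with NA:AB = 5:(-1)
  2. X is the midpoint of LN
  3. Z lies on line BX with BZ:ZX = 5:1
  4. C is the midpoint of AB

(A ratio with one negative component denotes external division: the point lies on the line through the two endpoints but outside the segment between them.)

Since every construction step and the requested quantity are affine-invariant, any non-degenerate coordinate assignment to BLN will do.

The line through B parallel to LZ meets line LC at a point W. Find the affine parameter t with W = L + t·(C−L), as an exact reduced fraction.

t = 40/47

Set B = (0, 0), L = (1, 0), N = (0, 1); any affine frame gives the same invariant.
1. A lies on line NB with NA:AB = 5:(-1) ⇒ A = (0, -1/4)
2. X is the midpoint of LN ⇒ X = (1/2, 1/2)
3. Z lies on line BX with BZ:ZX = 5:1 ⇒ Z = (5/12, 5/12)
4. C is the midpoint of AB ⇒ C = (0, -1/8)
through B parallel to LZ: direction (-7/12, 5/12); meets LC at W = (7/47, -5/47)
W = L + t·(C−L) with t = 40/47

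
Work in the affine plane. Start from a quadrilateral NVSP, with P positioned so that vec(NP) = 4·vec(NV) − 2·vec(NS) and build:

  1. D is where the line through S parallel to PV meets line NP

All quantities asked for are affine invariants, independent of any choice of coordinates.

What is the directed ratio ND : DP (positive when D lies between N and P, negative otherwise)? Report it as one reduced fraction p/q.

ND:DP = -3

Choose coordinates N = (0, 0), V = (1, 0), S = (0, 1), P = (4, -2).
1. D is where the line through S parallel to PV meets line NP ⇒ D = (6, -3)
D = N + t·(P−N) with t = 3/2, so ND:DP = t:(1−t) = 3/2:-1/2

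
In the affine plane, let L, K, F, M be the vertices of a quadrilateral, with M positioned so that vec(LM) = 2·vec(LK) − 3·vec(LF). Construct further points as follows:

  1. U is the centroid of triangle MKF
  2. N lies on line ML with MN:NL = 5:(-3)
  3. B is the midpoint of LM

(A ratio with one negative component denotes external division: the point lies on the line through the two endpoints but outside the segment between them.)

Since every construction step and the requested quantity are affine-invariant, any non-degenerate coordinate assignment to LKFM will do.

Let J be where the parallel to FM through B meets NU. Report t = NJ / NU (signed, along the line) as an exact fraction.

t = 12/17

Work in coordinates with L = (0, 0), K = (1, 0), F = (0, 1), M = (2, -3).
1. U is the centroid of triangle MKF ⇒ U = (1, -2/3)
2. N lies on line ML with MN:NL = 5:(-3) ⇒ N = (-3, 9/2)
3. B is the midpoint of LM ⇒ B = (1, -3/2)
through B parallel to FM: direction (2, -4); meets NU at J = (-3/17, 29/34)
J = N + t·(U−N) with t = 12/17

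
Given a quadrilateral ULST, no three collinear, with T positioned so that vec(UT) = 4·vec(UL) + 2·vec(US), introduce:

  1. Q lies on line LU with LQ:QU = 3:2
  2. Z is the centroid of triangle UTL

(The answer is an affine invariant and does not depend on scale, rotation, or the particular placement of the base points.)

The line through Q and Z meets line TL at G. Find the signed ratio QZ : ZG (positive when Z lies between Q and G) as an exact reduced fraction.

QZ:ZG = 4/5

Choose coordinates U = (0, 0), L = (1, 0), S = (0, 1), T = (4, 2).
1. Q lies on line LU with LQ:QU = 3:2 ⇒ Q = (2/5, 0)
2. Z is the centroid of triangle UTL ⇒ Z = (5/3, 2/3)
line QZ meets TL at G = (13/4, 3/2)
Z = Q + t·(G−Q) with t = 4/9, so QZ:ZG = 4/9:5/9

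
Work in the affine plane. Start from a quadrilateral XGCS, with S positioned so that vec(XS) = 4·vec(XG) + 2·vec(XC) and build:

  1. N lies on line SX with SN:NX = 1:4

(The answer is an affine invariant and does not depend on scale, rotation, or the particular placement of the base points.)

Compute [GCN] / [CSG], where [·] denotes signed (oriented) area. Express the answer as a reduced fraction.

[GCN]:[CSG] = 19/25

Assign X = (0, 0), G = (1, 0), C = (0, 1), S = (4, 2) — the answer is frame-independent, so this choice is without loss of generality.
1. N lies on line SX with SN:NX = 1:4 ⇒ N = (16/5, 8/5)
2·[GCN] = -19/5, 2·[CSG] = -5
[GCN]:[CSG] = -19/5:-5 = 19/25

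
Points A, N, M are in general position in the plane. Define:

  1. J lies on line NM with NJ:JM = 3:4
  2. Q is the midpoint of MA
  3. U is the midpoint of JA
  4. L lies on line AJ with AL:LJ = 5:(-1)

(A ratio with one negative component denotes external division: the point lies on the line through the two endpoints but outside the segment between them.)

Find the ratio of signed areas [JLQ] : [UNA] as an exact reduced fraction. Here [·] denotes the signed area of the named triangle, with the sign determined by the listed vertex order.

Set A = (0, 0), N = (1, 0), M = (0, 1); any affine frame gives the same invariant.
1. J lies on line NM with NJ:JM = 3:4 ⇒ J = (4/7, 3/7)
2. Q is the midpoint of MA ⇒ Q = (0, 1/2)
3. U is the midpoint of JA ⇒ U = (2/7, 3/14)
4. L lies on line AJ with AL:LJ = 5:(-1) ⇒ L = (5/7, 15/28)
2·[JLQ] = 1/14, 2·[UNA] = -3/14
[JLQ]:[UNA] = 1/14:-3/14 = -1/3

[JLQ]:[UNA] = -1/3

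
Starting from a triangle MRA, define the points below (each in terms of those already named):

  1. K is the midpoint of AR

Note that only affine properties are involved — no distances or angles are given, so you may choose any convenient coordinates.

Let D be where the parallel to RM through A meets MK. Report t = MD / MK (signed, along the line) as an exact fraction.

Set M = (0, 0), R = (1, 0), A = (0, 1); any affine frame gives the same invariant.
1. K is the midpoint of AR ⇒ K = (1/2, 1/2)
through A parallel to RM: direction (-1, 0); meets MK at D = (1, 1)
D = M + t·(K−M) with t = 2

t = 2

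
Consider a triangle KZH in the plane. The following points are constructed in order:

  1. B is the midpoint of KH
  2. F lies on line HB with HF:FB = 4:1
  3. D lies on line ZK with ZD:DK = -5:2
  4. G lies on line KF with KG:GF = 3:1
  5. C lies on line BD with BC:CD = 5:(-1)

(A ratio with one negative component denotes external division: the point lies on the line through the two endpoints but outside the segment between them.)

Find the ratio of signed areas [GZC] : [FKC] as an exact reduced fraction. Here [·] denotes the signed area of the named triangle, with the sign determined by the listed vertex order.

[GZC]:[FKC] = 19/10

Set K = (0, 0), Z = (1, 0), H = (0, 1); any affine frame gives the same invariant.
1. B is the midpoint of KH ⇒ B = (0, 1/2)
2. F lies on line HB with HF:FB = 4:1 ⇒ F = (0, 3/5)
3. D lies on line ZK with ZD:DK = -5:2 ⇒ D = (-2/3, 0)
4. G lies on line KF with KG:GF = 3:1 ⇒ G = (0, 9/20)
5. C lies on line BD with BC:CD = 5:(-1) ⇒ C = (-5/6, -1/8)
2·[GZC] = -19/20, 2·[FKC] = -1/2
[GZC]:[FKC] = -19/20:-1/2 = 19/10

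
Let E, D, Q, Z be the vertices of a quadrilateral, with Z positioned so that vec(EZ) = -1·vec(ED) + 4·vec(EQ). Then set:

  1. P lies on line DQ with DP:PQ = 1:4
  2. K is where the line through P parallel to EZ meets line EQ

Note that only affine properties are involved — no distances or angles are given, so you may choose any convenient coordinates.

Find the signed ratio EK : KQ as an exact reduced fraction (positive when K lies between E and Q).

EK:KQ = -17/12

Work in coordinates with E = (0, 0), D = (1, 0), Q = (0, 1), Z = (-1, 4).
1. P lies on line DQ with DP:PQ = 1:4 ⇒ P = (4/5, 1/5)
2. K is where the line through P parallel to EZ meets line EQ ⇒ K = (0, 17/5)
K = E + t·(Q−E) with t = 17/5, so EK:KQ = t:(1−t) = 17/5:-12/5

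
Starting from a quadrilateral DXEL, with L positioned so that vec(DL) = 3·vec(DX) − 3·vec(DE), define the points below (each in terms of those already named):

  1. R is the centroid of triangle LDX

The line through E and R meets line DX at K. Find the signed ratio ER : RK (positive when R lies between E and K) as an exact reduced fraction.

ER:RK = -2

Work in coordinates with D = (0, 0), X = (1, 0), E = (0, 1), L = (3, -3).
1. R is the centroid of triangle LDX ⇒ R = (4/3, -1)
line ER meets DX at K = (2/3, 0)
R = E + t·(K−E) with t = 2, so ER:RK = 2:-1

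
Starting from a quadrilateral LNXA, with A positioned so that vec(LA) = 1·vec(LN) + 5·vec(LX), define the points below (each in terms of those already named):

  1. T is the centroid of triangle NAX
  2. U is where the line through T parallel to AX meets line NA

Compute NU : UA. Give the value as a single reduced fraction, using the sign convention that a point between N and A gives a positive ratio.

Choose coordinates L = (0, 0), N = (1, 0), X = (0, 1), A = (1, 5).
1. T is the centroid of triangle NAX ⇒ T = (2/3, 2)
2. U is where the line through T parallel to AX meets line NA ⇒ U = (1, 10/3)
U = N + t·(A−N) with t = 2/3, so NU:UA = t:(1−t) = 2/3:1/3

NU:UA = 2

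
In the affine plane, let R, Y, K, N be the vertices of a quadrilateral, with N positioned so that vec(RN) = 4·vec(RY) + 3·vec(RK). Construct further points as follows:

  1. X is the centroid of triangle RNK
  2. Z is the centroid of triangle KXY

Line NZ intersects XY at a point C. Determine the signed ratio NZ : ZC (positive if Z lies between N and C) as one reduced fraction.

Assign R = (0, 0), Y = (1, 0), K = (0, 1), N = (4, 3) — the answer is frame-independent, so this choice is without loss of generality.
1. X is the centroid of triangle RNK ⇒ X = (4/3, 4/3)
2. Z is the centroid of triangle KXY ⇒ Z = (7/9, 7/9)
line NZ meets XY at C = (41/32, 9/8)
Z = N + t·(C−N) with t = 32/27, so NZ:ZC = 32/27:-5/27

NZ:ZC = -32/5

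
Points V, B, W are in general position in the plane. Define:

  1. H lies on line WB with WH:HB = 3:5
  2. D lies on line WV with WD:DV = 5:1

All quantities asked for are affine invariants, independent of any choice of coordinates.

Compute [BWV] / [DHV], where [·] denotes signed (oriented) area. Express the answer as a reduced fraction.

Work in coordinates with V = (0, 0), B = (1, 0), W = (0, 1).
1. H lies on line WB with WH:HB = 3:5 ⇒ H = (3/8, 5/8)
2. D lies on line WV with WD:DV = 5:1 ⇒ D = (0, 1/6)
2·[BWV] = 1, 2·[DHV] = -1/16
[BWV]:[DHV] = 1:-1/16 = -16

[BWV]:[DHV] = -16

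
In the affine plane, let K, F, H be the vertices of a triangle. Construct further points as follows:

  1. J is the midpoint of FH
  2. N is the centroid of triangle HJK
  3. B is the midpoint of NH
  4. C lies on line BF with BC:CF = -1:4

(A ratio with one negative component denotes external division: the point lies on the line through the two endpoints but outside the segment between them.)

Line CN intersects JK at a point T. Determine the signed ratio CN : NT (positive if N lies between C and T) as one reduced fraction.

CN:NT = 8/3

Assign K = (0, 0), F = (1, 0), H = (0, 1) — the answer is frame-independent, so this choice is without loss of generality.
1. J is the midpoint of FH ⇒ J = (1/2, 1/2)
2. N is the centroid of triangle HJK ⇒ N = (1/6, 1/2)
3. B is the midpoint of NH ⇒ B = (1/12, 3/4)
4. C lies on line BF with BC:CF = -1:4 ⇒ C = (-2/9, 1)
line CN meets JK at T = (5/16, 5/16)
N = C + t·(T−C) with t = 8/11, so CN:NT = 8/11:3/11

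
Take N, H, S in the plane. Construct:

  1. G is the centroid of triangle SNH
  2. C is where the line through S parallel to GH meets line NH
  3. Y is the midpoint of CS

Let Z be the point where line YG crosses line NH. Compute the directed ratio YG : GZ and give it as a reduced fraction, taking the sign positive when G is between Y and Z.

YG:GZ = 1/2

Set N = (0, 0), H = (1, 0), S = (0, 1); any affine frame gives the same invariant.
1. G is the centroid of triangle SNH ⇒ G = (1/3, 1/3)
2. C is where the line through S parallel to GH meets line NH ⇒ C = (2, 0)
3. Y is the midpoint of CS ⇒ Y = (1, 1/2)
line YG meets NH at Z = (-1, 0)
G = Y + t·(Z−Y) with t = 1/3, so YG:GZ = 1/3:2/3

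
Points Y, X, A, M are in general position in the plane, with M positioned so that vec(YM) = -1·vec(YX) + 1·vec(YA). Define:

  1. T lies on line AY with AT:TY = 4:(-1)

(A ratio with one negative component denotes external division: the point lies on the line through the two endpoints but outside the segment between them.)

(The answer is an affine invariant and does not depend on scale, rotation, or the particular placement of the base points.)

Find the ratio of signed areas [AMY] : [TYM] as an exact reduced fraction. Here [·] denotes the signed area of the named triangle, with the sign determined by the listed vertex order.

Assign Y = (0, 0), X = (1, 0), A = (0, 1), M = (-1, 1) — the answer is frame-independent, so this choice is without loss of generality.
1. T lies on line AY with AT:TY = 4:(-1) ⇒ T = (0, -1/3)
2·[AMY] = 1, 2·[TYM] = 1/3
[AMY]:[TYM] = 1:1/3 = 3

[AMY]:[TYM] = 3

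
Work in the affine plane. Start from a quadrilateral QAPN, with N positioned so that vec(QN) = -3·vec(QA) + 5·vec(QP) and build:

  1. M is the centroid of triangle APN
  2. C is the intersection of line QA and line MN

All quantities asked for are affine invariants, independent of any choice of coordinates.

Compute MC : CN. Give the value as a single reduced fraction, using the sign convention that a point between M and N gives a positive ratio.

Assign Q = (0, 0), A = (1, 0), P = (0, 1), N = (-3, 5) — the answer is frame-independent, so this choice is without loss of generality.
1. M is the centroid of triangle APN ⇒ M = (-2/3, 2)
2. C is the intersection of line QA and line MN ⇒ C = (8/9, 0)
C = M + t·(N−M) with t = -2/3, so MC:CN = t:(1−t) = -2/3:5/3

MC:CN = -2/5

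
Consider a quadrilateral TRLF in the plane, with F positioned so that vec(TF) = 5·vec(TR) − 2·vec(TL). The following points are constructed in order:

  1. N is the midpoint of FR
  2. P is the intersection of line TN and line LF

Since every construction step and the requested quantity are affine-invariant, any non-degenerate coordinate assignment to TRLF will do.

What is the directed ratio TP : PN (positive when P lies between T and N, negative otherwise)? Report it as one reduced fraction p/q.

TP:PN = -5

Set T = (0, 0), R = (1, 0), L = (0, 1), F = (5, -2); any affine frame gives the same invariant.
1. N is the midpoint of FR ⇒ N = (3, -1)
2. P is the intersection of line TN and line LF ⇒ P = (15/4, -5/4)
P = T + t·(N−T) with t = 5/4, so TP:PN = t:(1−t) = 5/4:-1/4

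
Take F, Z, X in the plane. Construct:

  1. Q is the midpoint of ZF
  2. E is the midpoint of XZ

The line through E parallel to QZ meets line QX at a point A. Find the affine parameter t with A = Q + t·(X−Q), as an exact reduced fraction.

Choose coordinates F = (0, 0), Z = (1, 0), X = (0, 1).
1. Q is the midpoint of ZF ⇒ Q = (1/2, 0)
2. E is the midpoint of XZ ⇒ E = (1/2, 1/2)
through E parallel to QZ: direction (1/2, 0); meets QX at A = (1/4, 1/2)
A = Q + t·(X−Q) with t = 1/2

t = 1/2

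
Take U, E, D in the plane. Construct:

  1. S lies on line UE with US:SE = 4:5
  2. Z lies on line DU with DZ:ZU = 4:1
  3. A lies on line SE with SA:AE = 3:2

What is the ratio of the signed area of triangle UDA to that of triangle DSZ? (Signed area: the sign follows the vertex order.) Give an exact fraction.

[UDA]:[DSZ] = 35/16

Assign U = (0, 0), E = (1, 0), D = (0, 1) — the answer is frame-independent, so this choice is without loss of generality.
1. S lies on line UE with US:SE = 4:5 ⇒ S = (4/9, 0)
2. Z lies on line DU with DZ:ZU = 4:1 ⇒ Z = (0, 1/5)
3. A lies on line SE with SA:AE = 3:2 ⇒ A = (7/9, 0)
2·[UDA] = -7/9, 2·[DSZ] = -16/45
[UDA]:[DSZ] = -7/9:-16/45 = 35/16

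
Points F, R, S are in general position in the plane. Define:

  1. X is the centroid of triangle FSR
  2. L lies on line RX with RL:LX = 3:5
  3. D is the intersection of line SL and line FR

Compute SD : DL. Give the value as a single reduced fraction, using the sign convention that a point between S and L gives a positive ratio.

SD:DL = -8

Assign F = (0, 0), R = (1, 0), S = (0, 1) — the answer is frame-independent, so this choice is without loss of generality.
1. X is the centroid of triangle FSR ⇒ X = (1/3, 1/3)
2. L lies on line RX with RL:LX = 3:5 ⇒ L = (3/4, 1/8)
3. D is the intersection of line SL and line FR ⇒ D = (6/7, 0)
D = S + t·(L−S) with t = 8/7, so SD:DL = t:(1−t) = 8/7:-1/7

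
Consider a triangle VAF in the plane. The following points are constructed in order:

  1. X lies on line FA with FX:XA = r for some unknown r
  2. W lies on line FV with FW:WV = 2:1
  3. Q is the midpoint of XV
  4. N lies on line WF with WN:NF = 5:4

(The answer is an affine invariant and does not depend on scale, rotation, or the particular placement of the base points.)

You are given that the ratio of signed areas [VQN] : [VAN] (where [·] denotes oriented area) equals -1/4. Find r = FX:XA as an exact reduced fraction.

Choose coordinates V = (0, 0), A = (1, 0), F = (0, 1).
1. With FX:XA = r, write λ = r/(r+1) so X = F + λ·(A−F); X is affine-linear in λ
2. W lies on line FV with FW:WV = 2:1 ⇒ W = (0, 1/3)
3. Q is the midpoint of XV ⇒ Q is an affine combination of earlier points and hence also affine-linear in λ
4. N lies on line WF with WN:NF = 5:4 ⇒ N = (0, 19/27)
Every point depending on X is an affine combination of X and λ-independent points, so each such coordinate is linear in λ; the λ² term in each signed area is a multiple of (A−F)×(A−F) = 0, so 2·[VQN] and 2·[VAN] are each linear in λ. Evaluating at λ=0 and λ=1:
  2·[VQN] = 19/54·λ,   2·[VAN] = 19/27
So [VQN]:[VAN] = (19/54·λ) / (19/27). Setting this equal to -1/4:
  19/54·λ = -1/4·(19/27)  ⇒  λ = -1/2
Then r = λ/(1−λ) = (-1/2)/(3/2) = -1/3. Check: with r = -1/3, X = (-1/2, 3/2) and [VQN]:[VAN] = -1/4 as required.

r = -1/3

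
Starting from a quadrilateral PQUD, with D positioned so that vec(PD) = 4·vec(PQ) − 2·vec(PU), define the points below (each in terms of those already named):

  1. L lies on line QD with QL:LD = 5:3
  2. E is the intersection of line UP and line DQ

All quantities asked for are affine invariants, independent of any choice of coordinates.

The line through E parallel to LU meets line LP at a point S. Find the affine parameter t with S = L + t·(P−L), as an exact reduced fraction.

Work in coordinates with P = (0, 0), Q = (1, 0), U = (0, 1), D = (4, -2).
1. L lies on line QD with QL:LD = 5:3 ⇒ L = (23/8, -5/4)
2. E is the intersection of line UP and line DQ ⇒ E = (0, 2/3)
through E parallel to LU: direction (-23/8, 9/4); meets LP at S = (23/12, -5/6)
S = L + t·(P−L) with t = 1/3

t = 1/3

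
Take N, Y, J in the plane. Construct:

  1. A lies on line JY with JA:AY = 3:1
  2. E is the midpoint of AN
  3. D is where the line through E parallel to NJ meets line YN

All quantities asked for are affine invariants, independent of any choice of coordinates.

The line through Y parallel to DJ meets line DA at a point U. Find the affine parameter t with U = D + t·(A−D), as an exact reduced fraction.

t = 4/3

Choose coordinates N = (0, 0), Y = (1, 0), J = (0, 1).
1. A lies on line JY with JA:AY = 3:1 ⇒ A = (3/4, 1/4)
2. E is the midpoint of AN ⇒ E = (3/8, 1/8)
3. D is where the line through E parallel to NJ meets line YN ⇒ D = (3/8, 0)
through Y parallel to DJ: direction (-3/8, 1); meets DA at U = (7/8, 1/3)
U = D + t·(A−D) with t = 4/3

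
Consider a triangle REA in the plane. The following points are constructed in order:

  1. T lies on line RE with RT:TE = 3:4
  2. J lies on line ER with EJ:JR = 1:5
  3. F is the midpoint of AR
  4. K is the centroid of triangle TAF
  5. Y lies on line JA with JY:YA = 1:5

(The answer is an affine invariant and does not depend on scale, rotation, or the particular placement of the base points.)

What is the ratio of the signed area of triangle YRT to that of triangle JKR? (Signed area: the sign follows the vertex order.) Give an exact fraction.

[YRT]:[JKR] = 6/35

Set R = (0, 0), E = (1, 0), A = (0, 1); any affine frame gives the same invariant.
1. T lies on line RE with RT:TE = 3:4 ⇒ T = (3/7, 0)
2. J lies on line ER with EJ:JR = 1:5 ⇒ J = (5/6, 0)
3. F is the midpoint of AR ⇒ F = (0, 1/2)
4. K is the centroid of triangle TAF ⇒ K = (1/7, 1/2)
5. Y lies on line JA with JY:YA = 1:5 ⇒ Y = (25/36, 1/6)
2·[YRT] = 1/14, 2·[JKR] = 5/12
[YRT]:[JKR] = 1/14:5/12 = 6/35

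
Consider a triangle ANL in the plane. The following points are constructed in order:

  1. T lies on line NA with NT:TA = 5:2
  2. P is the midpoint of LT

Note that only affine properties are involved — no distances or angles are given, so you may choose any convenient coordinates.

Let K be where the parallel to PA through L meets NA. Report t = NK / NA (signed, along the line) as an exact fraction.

Work in coordinates with A = (0, 0), N = (1, 0), L = (0, 1).
1. T lies on line NA with NT:TA = 5:2 ⇒ T = (2/7, 0)
2. P is the midpoint of LT ⇒ P = (1/7, 1/2)
through L parallel to PA: direction (-1/7, -1/2); meets NA at K = (-2/7, 0)
K = N + t·(A−N) with t = 9/7

t = 9/7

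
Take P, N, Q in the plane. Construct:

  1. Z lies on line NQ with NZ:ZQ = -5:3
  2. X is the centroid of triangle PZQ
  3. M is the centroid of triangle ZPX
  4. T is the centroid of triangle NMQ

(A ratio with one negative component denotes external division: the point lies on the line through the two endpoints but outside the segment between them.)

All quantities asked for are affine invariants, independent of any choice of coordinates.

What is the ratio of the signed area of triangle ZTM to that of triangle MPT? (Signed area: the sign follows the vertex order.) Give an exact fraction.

Set P = (0, 0), N = (1, 0), Q = (0, 1); any affine frame gives the same invariant.
1. Z lies on line NQ with NZ:ZQ = -5:3 ⇒ Z = (-3/2, 5/2)
2. X is the centroid of triangle PZQ ⇒ X = (-1/2, 7/6)
3. M is the centroid of triangle ZPX ⇒ M = (-2/3, 11/9)
4. T is the centroid of triangle NMQ ⇒ T = (1/9, 20/27)
2·[ZTM] = -16/27, 2·[MPT] = 17/27
[ZTM]:[MPT] = -16/27:17/27 = -16/17

[ZTM]:[MPT] = -16/17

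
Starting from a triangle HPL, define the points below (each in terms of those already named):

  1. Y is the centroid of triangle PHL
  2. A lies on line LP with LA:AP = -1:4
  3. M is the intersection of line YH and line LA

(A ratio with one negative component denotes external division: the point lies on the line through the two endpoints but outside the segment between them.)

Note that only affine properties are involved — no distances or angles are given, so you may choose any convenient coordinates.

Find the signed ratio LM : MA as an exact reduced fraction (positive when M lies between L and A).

LM:MA = -3/5

Work in coordinates with H = (0, 0), P = (1, 0), L = (0, 1).
1. Y is the centroid of triangle PHL ⇒ Y = (1/3, 1/3)
2. A lies on line LP with LA:AP = -1:4 ⇒ A = (-1/3, 4/3)
3. M is the intersection of line YH and line LA ⇒ M = (1/2, 1/2)
M = L + t·(A−L) with t = -3/2, so LM:MA = t:(1−t) = -3/2:5/2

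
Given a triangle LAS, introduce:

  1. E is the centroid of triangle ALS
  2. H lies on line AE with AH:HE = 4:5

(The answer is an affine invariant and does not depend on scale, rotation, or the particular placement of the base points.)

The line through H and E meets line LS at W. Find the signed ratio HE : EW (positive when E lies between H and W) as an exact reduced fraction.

HE:EW = 10/9

Assign L = (0, 0), A = (1, 0), S = (0, 1) — the answer is frame-independent, so this choice is without loss of generality.
1. E is the centroid of triangle ALS ⇒ E = (1/3, 1/3)
2. H lies on line AE with AH:HE = 4:5 ⇒ H = (19/27, 4/27)
line HE meets LS at W = (0, 1/2)
E = H + t·(W−H) with t = 10/19, so HE:EW = 10/19:9/19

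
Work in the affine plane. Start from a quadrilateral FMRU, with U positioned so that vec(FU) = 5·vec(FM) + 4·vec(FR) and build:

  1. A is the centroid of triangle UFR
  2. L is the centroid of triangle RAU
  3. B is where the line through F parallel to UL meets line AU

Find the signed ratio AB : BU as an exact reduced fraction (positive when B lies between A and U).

AB:BU = -3/4

Assign F = (0, 0), M = (1, 0), R = (0, 1), U = (5, 4) — the answer is frame-independent, so this choice is without loss of generality.
1. A is the centroid of triangle UFR ⇒ A = (5/3, 5/3)
2. L is the centroid of triangle RAU ⇒ L = (20/9, 20/9)
3. B is where the line through F parallel to UL meets line AU ⇒ B = (-25/3, -16/3)
B = A + t·(U−A) with t = -3, so AB:BU = t:(1−t) = -3:4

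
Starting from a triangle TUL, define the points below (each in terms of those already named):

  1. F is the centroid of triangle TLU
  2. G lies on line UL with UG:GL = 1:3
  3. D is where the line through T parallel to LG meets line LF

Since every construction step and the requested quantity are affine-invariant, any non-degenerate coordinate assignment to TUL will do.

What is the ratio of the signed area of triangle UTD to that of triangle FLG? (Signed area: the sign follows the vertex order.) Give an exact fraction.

Set T = (0, 0), U = (1, 0), L = (0, 1); any affine frame gives the same invariant.
1. F is the centroid of triangle TLU ⇒ F = (1/3, 1/3)
2. G lies on line UL with UG:GL = 1:3 ⇒ G = (3/4, 1/4)
3. D is where the line through T parallel to LG meets line LF ⇒ D = (1, -1)
2·[UTD] = 1, 2·[FLG] = -1/4
[UTD]:[FLG] = 1:-1/4 = -4

[UTD]:[FLG] = -4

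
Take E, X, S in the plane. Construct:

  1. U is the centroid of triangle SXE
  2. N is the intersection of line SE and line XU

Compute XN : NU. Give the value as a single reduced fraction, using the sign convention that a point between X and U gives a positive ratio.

Work in coordinates with E = (0, 0), X = (1, 0), S = (0, 1).
1. U is the centroid of triangle SXE ⇒ U = (1/3, 1/3)
2. N is the intersection of line SE and line XU ⇒ N = (0, 1/2)
N = X + t·(U−X) with t = 3/2, so XN:NU = t:(1−t) = 3/2:-1/2

XN:NU = -3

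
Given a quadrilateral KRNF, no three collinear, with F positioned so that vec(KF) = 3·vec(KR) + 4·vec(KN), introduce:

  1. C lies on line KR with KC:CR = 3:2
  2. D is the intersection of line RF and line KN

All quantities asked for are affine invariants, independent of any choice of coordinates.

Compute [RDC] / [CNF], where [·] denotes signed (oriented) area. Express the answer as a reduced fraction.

[RDC]:[CNF] = 1/6

Set K = (0, 0), R = (1, 0), N = (0, 1), F = (3, 4); any affine frame gives the same invariant.
1. C lies on line KR with KC:CR = 3:2 ⇒ C = (3/5, 0)
2. D is the intersection of line RF and line KN ⇒ D = (0, -2)
2·[RDC] = -4/5, 2·[CNF] = -24/5
[RDC]:[CNF] = -4/5:-24/5 = 1/6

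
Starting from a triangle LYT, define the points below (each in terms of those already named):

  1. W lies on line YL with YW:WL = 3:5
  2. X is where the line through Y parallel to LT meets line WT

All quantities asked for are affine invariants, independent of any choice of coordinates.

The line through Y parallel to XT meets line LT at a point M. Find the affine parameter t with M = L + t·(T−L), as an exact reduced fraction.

Work in coordinates with L = (0, 0), Y = (1, 0), T = (0, 1).
1. W lies on line YL with YW:WL = 3:5 ⇒ W = (5/8, 0)
2. X is where the line through Y parallel to LT meets line WT ⇒ X = (1, -3/5)
through Y parallel to XT: direction (-1, 8/5); meets LT at M = (0, 8/5)
M = L + t·(T−L) with t = 8/5

t = 8/5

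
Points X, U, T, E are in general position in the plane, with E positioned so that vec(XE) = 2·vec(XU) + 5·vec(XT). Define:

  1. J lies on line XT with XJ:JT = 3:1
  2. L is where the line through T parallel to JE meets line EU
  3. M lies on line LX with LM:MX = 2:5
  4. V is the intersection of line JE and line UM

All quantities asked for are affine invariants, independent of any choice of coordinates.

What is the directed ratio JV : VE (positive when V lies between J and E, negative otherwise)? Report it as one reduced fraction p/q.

JV:VE = 119/40

Work in coordinates with X = (0, 0), U = (1, 0), T = (0, 1), E = (2, 5).
1. J lies on line XT with XJ:JT = 3:1 ⇒ J = (0, 3/4)
2. L is where the line through T parallel to JE meets line EU ⇒ L = (48/23, 125/23)
3. M lies on line LX with LM:MX = 2:5 ⇒ M = (240/161, 625/161)
4. V is the intersection of line JE and line UM ⇒ V = (238/159, 625/159)
V = J + t·(E−J) with t = 119/159, so JV:VE = t:(1−t) = 119/159:40/159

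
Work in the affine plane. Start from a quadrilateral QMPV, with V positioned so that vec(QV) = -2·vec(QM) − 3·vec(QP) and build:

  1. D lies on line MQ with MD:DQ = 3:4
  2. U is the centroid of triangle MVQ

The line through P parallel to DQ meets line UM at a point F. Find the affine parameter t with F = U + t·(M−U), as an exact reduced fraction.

Assign Q = (0, 0), M = (1, 0), P = (0, 1), V = (-2, -3) — the answer is frame-independent, so this choice is without loss of generality.
1. D lies on line MQ with MD:DQ = 3:4 ⇒ D = (4/7, 0)
2. U is the centroid of triangle MVQ ⇒ U = (-1/3, -1)
through P parallel to DQ: direction (-4/7, 0); meets UM at F = (7/3, 1)
F = U + t·(M−U) with t = 2

t = 2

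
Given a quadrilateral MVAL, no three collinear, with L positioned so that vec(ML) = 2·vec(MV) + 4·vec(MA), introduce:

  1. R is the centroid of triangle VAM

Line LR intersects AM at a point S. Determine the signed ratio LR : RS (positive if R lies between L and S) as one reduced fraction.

LR:RS = 5

Set M = (0, 0), V = (1, 0), A = (0, 1), L = (2, 4); any affine frame gives the same invariant.
1. R is the centroid of triangle VAM ⇒ R = (1/3, 1/3)
line LR meets AM at S = (0, -2/5)
R = L + t·(S−L) with t = 5/6, so LR:RS = 5/6:1/6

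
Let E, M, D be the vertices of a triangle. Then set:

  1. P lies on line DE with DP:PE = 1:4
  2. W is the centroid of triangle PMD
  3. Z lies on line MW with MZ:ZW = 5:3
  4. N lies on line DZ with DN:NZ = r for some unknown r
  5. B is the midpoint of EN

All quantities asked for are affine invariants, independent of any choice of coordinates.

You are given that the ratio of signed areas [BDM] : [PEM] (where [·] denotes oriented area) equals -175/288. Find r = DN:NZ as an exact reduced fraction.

Choose coordinates E = (0, 0), M = (1, 0), D = (0, 1).
1. P lies on line DE with DP:PE = 1:4 ⇒ P = (0, 4/5)
2. W is the centroid of triangle PMD ⇒ W = (1/3, 3/5)
3. Z lies on line MW with MZ:ZW = 5:3 ⇒ Z = (7/12, 3/8)
4. With DN:NZ = r, write λ = r/(r+1) so N = D + λ·(Z−D); N is affine-linear in λ
5. B is the midpoint of EN ⇒ B is an affine combination of earlier points and hence also affine-linear in λ
Every point depending on N is an affine combination of N and λ-independent points, so each such coordinate is linear in λ; the λ² term in each signed area is a multiple of (Z−D)×(Z−D) = 0, so 2·[BDM] and 2·[PEM] are each linear in λ. Evaluating at λ=0 and λ=1:
  2·[BDM] = -1/48·λ − 1/2,   2·[PEM] = 4/5
So [BDM]:[PEM] = (-1/48·λ − 1/2) / (4/5). Setting this equal to -175/288:
  -1/48·λ − 1/2 = -175/288·(4/5)  ⇒  λ = -2/3
Then r = λ/(1−λ) = (-2/3)/(5/3) = -2/5. Check: with r = -2/5, N = (-7/18, 17/12) and [BDM]:[PEM] = -175/288 as required.

r = -2/5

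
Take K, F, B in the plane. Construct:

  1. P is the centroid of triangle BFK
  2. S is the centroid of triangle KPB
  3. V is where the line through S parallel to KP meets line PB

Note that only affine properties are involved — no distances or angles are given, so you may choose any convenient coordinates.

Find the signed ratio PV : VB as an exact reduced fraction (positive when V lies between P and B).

PV:VB = 1/2

Assign K = (0, 0), F = (1, 0), B = (0, 1) — the answer is frame-independent, so this choice is without loss of generality.
1. P is the centroid of triangle BFK ⇒ P = (1/3, 1/3)
2. S is the centroid of triangle KPB ⇒ S = (1/9, 4/9)
3. V is where the line through S parallel to KP meets line PB ⇒ V = (2/9, 5/9)
V = P + t·(B−P) with t = 1/3, so PV:VB = t:(1−t) = 1/3:2/3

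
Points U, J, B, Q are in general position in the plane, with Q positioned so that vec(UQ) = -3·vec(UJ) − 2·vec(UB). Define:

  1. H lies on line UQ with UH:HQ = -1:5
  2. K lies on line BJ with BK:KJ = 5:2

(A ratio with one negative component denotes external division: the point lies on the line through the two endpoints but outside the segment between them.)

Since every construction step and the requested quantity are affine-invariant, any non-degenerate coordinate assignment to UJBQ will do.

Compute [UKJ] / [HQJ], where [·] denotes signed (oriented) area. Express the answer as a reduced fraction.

Set U = (0, 0), J = (1, 0), B = (0, 1), Q = (-3, -2); any affine frame gives the same invariant.
1. H lies on line UQ with UH:HQ = -1:5 ⇒ H = (3/4, 1/2)
2. K lies on line BJ with BK:KJ = 5:2 ⇒ K = (5/7, 2/7)
2·[UKJ] = -2/7, 2·[HQJ] = 5/2
[UKJ]:[HQJ] = -2/7:5/2 = -4/35

[UKJ]:[HQJ] = -4/35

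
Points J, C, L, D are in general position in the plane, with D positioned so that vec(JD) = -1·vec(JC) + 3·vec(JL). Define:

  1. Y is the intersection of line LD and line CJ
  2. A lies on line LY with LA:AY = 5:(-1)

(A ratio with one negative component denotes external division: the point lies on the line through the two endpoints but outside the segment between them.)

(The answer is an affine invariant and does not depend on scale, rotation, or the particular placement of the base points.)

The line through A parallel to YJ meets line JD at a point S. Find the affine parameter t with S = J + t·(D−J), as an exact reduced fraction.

Set J = (0, 0), C = (1, 0), L = (0, 1), D = (-1, 3); any affine frame gives the same invariant.
1. Y is the intersection of line LD and line CJ ⇒ Y = (1/2, 0)
2. A lies on line LY with LA:AY = 5:(-1) ⇒ A = (5/8, -1/4)
through A parallel to YJ: direction (-1/2, 0); meets JD at S = (1/12, -1/4)
S = J + t·(D−J) with t = -1/12

t = -1/12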